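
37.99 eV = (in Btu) 5.769e-21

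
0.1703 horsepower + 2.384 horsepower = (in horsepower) 2.554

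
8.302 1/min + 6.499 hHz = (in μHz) 6.5e+08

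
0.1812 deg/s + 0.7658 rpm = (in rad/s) 0.08336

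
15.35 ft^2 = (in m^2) 1.426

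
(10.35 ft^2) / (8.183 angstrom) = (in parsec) 3.808e-08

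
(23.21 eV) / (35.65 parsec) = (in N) 3.38e-36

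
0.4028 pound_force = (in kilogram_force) 0.1827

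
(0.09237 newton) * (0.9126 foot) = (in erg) 2.569e+05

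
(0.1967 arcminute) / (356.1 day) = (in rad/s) 1.86e-12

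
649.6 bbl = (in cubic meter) 103.3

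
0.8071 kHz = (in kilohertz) 0.8071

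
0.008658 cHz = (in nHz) 8.658e+04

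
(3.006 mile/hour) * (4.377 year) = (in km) 1.855e+05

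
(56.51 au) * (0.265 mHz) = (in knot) 4.355e+09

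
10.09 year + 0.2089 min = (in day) 3683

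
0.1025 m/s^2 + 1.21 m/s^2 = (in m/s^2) 1.312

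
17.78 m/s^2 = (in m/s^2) 17.78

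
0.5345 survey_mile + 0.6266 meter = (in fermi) 8.608e+17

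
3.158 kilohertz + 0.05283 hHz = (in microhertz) 3.163e+09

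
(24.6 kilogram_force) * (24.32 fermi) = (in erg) 5.867e-05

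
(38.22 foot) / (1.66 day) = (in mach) 2.385e-07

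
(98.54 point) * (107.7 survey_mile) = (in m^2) 6025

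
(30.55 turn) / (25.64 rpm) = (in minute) 1.191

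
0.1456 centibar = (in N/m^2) 145.6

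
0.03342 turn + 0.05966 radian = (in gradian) 17.17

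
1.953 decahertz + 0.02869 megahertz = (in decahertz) 2871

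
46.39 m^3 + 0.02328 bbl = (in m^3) 46.39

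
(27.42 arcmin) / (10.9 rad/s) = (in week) 1.21e-09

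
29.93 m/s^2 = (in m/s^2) 29.93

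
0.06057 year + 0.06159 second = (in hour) 530.6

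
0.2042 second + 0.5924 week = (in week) 0.5924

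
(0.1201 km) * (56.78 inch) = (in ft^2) 1864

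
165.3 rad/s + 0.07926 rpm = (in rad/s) 165.3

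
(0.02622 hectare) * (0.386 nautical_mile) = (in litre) 1.874e+08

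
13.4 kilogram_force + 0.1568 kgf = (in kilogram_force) 13.56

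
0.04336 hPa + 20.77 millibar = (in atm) 0.02054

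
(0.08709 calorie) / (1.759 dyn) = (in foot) 6.796e+04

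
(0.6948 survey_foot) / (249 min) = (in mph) 3.171e-05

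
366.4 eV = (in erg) 5.87e-10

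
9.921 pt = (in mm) 3.5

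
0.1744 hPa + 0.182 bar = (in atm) 0.1798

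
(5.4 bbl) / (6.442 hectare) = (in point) 0.03778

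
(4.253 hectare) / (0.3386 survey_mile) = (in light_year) 8.25e-15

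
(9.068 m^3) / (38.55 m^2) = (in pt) 666.8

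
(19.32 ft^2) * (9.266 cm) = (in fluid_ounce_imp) 5853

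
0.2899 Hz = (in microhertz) 2.899e+05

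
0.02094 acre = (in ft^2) 912.1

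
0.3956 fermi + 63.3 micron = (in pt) 0.1794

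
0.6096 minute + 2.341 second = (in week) 6.435e-05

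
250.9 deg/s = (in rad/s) 4.379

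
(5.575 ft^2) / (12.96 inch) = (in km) 0.001573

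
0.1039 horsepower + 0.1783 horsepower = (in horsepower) 0.2822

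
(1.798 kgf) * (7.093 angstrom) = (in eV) 7.806e+10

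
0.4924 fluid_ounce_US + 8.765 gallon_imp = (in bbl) 0.2507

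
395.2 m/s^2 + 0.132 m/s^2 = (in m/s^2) 395.3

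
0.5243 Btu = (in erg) 5.532e+09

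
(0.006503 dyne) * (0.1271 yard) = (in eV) 4.717e+10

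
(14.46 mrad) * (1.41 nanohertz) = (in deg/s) 1.168e-09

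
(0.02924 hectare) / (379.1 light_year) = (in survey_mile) 5.066e-20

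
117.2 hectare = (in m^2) 1.172e+06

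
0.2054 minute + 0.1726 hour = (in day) 0.007334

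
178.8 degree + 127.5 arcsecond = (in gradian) 198.7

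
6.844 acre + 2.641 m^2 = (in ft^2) 2.982e+05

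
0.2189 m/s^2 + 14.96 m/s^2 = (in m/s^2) 15.18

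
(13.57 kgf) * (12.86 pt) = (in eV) 3.768e+18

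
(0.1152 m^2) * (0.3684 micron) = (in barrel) 2.669e-07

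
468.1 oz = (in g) 1.327e+04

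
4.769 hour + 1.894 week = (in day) 13.46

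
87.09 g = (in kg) 0.08709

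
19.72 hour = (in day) 0.8217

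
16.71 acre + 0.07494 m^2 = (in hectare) 6.762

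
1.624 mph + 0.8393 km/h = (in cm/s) 95.91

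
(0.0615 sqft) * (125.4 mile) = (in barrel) 7253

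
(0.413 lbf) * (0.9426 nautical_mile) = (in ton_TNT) 7.665e-07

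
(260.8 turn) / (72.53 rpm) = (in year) 6.841e-06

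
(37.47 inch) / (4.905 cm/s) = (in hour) 0.00539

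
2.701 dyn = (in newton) 2.701e-05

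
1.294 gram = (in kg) 0.001294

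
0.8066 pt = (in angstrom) 2.846e+06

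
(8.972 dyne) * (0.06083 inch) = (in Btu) 1.314e-10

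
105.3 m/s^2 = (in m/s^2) 105.3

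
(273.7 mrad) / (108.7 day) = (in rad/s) 2.914e-08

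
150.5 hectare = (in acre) 371.9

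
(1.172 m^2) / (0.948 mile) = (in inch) 0.03024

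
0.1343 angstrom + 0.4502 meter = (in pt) 1276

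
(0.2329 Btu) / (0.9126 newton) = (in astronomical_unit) 1.8e-09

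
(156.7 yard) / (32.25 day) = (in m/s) 5.142e-05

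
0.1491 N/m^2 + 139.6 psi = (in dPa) 9.625e+06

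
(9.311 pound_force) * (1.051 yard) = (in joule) 39.8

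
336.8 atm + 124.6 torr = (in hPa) 3.414e+05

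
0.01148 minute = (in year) 2.184e-08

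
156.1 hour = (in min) 9366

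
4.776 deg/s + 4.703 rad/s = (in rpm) 45.71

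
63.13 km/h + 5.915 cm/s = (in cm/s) 1760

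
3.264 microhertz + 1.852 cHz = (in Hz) 0.01852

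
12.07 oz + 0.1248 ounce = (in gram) 345.7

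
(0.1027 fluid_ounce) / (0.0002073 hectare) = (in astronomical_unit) 9.794e-18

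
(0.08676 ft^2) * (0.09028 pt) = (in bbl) 1.615e-06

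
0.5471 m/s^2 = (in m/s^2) 0.5471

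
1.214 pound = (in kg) 0.5507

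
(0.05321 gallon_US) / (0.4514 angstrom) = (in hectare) 446.2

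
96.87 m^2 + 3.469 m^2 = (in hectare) 0.01003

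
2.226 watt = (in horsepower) 0.002985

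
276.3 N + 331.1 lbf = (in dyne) 1.749e+08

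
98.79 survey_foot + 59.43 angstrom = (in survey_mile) 0.01871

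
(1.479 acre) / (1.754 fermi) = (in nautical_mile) 1.843e+15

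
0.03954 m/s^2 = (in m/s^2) 0.03954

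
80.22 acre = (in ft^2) 3.494e+06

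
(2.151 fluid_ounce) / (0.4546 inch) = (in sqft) 0.0593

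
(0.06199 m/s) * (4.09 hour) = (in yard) 998.2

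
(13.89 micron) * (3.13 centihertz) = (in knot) 8.451e-07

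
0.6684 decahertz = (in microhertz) 6.684e+06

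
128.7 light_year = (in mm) 1.218e+21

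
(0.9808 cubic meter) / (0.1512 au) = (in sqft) 4.667e-10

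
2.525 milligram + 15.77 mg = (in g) 0.01829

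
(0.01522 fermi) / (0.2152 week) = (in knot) 2.273e-22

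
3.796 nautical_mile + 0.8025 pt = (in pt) 1.993e+07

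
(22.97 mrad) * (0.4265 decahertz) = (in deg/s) 5.613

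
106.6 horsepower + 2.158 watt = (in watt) 7.949e+04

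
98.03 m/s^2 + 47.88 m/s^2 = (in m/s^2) 145.9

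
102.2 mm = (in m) 0.1022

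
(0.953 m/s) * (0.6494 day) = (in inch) 2.105e+06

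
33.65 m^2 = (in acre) 0.008315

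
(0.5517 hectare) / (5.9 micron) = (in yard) 1.023e+09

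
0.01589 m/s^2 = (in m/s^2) 0.01589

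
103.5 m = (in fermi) 1.035e+17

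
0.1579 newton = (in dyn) 1.579e+04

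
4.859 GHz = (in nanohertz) 4.859e+18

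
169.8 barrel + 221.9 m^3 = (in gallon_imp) 5.475e+04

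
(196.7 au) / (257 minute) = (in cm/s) 1.908e+11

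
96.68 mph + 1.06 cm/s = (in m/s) 43.23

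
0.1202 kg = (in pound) 0.265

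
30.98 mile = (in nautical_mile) 26.92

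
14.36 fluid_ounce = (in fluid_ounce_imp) 14.95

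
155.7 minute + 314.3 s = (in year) 0.0003062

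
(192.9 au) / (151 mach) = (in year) 17.8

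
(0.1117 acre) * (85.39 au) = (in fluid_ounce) 1.953e+20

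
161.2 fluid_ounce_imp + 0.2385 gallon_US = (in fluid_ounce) 185.4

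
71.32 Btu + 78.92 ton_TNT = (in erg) 3.302e+18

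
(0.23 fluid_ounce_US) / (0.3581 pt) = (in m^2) 0.05384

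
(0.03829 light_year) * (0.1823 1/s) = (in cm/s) 6.604e+15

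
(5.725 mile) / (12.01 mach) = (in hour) 0.0006258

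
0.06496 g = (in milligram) 64.96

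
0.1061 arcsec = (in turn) 8.187e-08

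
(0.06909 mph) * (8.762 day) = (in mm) 2.338e+07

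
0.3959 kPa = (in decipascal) 3959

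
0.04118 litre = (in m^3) 4.118e-05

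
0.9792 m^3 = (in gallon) 258.7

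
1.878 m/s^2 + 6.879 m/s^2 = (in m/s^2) 8.757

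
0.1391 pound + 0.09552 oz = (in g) 65.8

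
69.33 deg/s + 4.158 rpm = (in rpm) 15.71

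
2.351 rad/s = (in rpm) 22.45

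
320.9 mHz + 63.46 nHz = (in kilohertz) 0.0003209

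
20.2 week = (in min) 2.036e+05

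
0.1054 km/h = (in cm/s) 2.928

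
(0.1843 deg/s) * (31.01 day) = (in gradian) 5.487e+05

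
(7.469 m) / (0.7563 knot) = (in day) 0.0002222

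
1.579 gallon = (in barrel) 0.0376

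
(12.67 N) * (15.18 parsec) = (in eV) 3.704e+37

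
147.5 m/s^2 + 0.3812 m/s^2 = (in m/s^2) 147.9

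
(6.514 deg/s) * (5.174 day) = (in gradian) 3.236e+06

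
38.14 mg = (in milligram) 38.14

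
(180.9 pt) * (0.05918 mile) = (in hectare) 0.0006078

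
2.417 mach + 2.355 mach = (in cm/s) 1.625e+05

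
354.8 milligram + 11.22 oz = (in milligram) 3.184e+05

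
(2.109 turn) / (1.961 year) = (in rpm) 2.046e-06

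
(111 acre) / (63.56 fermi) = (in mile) 4.391e+15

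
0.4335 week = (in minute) 4370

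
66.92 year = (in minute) 3.517e+07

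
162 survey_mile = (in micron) 2.607e+11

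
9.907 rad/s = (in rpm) 94.6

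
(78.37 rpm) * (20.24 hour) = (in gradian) 3.807e+07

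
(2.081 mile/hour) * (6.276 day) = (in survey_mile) 313.4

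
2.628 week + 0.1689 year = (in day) 80.04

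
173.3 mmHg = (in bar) 0.231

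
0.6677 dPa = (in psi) 9.684e-06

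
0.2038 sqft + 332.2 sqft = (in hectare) 0.003088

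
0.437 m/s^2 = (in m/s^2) 0.437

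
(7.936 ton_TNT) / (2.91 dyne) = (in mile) 7.09e+11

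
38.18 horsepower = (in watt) 2.847e+04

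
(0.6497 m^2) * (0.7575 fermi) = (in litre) 4.921e-13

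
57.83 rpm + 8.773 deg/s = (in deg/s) 355.8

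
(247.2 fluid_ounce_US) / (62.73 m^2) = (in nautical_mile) 6.293e-08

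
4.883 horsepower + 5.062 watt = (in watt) 3646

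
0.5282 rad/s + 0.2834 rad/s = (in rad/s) 0.8116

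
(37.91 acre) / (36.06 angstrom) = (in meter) 4.254e+13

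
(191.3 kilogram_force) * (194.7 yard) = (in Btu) 316.6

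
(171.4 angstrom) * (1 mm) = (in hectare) 1.714e-15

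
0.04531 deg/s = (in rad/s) 0.0007908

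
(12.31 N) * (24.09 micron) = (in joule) 0.0002965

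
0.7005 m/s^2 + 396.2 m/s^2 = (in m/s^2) 396.9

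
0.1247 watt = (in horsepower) 0.0001672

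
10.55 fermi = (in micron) 1.055e-08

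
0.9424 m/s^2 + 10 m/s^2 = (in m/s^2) 10.94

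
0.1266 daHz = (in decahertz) 0.1266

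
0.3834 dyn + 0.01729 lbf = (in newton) 0.07691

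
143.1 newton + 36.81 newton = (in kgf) 18.35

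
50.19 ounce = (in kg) 1.423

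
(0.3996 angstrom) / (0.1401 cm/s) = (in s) 2.852e-08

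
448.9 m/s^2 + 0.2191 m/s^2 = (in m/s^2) 449.1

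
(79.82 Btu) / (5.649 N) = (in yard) 1.63e+04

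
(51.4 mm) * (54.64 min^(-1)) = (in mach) 0.0001375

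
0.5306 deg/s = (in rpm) 0.08843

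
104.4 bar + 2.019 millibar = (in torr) 7.831e+04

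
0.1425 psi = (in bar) 0.009825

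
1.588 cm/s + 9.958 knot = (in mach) 0.01509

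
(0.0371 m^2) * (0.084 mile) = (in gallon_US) 1325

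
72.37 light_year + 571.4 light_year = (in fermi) 6.091e+33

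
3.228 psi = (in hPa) 222.6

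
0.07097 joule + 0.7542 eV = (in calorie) 0.01696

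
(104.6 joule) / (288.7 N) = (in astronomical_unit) 2.422e-12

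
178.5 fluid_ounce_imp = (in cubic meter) 0.005072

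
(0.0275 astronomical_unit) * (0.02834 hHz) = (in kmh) 4.197e+10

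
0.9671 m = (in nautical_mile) 0.0005222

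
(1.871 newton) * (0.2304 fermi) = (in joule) 4.311e-16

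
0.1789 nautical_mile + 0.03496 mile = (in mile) 0.2408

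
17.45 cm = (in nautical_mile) 9.422e-05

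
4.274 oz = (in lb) 0.2671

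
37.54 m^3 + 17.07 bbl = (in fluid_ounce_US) 1.361e+06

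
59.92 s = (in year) 1.9e-06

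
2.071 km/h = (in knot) 1.118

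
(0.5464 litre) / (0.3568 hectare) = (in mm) 0.0001531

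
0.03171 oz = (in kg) 0.000899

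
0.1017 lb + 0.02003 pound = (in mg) 5.522e+04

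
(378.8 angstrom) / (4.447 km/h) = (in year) 9.724e-16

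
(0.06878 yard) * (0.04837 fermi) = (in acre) 7.517e-22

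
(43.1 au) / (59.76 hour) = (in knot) 5.826e+07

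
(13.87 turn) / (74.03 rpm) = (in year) 3.565e-07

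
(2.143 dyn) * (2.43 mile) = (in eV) 5.231e+17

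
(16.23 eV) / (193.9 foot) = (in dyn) 4.4e-15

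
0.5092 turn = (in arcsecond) 6.599e+05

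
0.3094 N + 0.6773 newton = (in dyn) 9.867e+04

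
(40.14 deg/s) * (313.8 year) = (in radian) 6.933e+09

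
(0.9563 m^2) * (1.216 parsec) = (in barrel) 2.257e+17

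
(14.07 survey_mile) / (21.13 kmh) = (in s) 3858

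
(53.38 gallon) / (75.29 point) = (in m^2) 7.608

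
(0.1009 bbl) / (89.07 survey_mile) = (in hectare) 1.119e-11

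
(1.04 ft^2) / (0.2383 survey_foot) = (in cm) 133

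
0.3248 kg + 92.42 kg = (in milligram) 9.274e+07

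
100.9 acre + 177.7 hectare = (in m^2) 2.185e+06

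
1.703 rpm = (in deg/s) 10.22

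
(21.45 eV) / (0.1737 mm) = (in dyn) 1.979e-09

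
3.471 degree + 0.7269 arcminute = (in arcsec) 1.254e+04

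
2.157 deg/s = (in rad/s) 0.03765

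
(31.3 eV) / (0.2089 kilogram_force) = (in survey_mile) 1.521e-21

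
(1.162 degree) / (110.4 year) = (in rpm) 5.563e-11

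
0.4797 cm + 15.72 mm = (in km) 2.052e-05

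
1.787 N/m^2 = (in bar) 1.787e-05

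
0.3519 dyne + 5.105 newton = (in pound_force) 1.148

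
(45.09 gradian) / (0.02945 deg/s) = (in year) 4.369e-05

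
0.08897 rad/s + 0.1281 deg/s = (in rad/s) 0.09121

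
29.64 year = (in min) 1.558e+07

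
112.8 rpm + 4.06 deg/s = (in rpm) 113.5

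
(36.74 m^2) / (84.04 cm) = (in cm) 4372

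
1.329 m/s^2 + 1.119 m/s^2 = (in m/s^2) 2.448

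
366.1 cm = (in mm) 3661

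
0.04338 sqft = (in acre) 9.959e-07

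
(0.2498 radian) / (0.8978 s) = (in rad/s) 0.2782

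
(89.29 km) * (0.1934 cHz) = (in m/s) 172.7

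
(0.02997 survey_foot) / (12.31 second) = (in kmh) 0.002671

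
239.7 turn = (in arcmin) 5.178e+06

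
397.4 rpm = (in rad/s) 41.62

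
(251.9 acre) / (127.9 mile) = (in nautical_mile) 0.002674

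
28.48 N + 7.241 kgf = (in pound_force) 22.37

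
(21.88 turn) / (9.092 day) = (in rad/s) 0.000175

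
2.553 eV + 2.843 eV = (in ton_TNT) 2.066e-28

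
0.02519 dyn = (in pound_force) 5.663e-08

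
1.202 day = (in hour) 28.85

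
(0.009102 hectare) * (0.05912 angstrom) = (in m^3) 5.381e-10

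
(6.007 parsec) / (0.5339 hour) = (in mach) 2.832e+11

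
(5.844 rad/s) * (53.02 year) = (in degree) 5.599e+11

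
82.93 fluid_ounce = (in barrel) 0.01543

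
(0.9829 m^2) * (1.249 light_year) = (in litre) 1.161e+19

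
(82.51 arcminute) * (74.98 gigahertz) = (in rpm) 1.718e+10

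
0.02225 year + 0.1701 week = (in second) 8.046e+05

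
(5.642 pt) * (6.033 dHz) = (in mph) 0.002686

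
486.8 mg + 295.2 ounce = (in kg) 8.369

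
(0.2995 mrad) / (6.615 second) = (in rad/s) 4.528e-05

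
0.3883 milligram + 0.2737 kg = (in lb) 0.6034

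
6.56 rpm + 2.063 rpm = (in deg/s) 51.74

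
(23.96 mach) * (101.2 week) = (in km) 4.993e+08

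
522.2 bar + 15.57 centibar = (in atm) 515.5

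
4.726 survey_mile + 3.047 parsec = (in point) 2.665e+20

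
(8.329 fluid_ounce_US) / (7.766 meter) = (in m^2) 3.172e-05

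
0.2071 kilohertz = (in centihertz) 2.071e+04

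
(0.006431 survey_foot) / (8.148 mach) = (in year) 2.24e-14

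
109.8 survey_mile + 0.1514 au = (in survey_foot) 7.431e+10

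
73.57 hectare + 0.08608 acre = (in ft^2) 7.923e+06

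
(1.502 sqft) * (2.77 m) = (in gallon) 102.1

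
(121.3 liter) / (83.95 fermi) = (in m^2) 1.445e+12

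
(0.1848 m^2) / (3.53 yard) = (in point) 162.3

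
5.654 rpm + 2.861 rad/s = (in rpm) 32.97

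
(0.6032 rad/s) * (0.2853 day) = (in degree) 8.519e+05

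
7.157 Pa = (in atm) 7.063e-05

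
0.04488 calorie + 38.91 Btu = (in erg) 4.105e+11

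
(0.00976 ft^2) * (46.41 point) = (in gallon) 0.003922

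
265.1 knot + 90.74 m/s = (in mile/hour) 508.1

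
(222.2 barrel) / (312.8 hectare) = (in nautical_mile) 6.098e-09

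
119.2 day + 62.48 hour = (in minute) 1.754e+05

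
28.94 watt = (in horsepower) 0.03881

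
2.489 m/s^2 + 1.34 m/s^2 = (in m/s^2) 3.829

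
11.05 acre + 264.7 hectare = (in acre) 665.1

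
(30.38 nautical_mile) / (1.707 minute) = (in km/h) 1978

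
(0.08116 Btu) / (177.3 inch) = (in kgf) 1.939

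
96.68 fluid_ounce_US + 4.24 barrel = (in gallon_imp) 148.9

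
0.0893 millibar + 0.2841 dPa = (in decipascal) 89.58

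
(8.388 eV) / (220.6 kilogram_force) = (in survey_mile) 3.86e-25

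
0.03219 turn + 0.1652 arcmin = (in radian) 0.2023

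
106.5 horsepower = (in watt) 7.942e+04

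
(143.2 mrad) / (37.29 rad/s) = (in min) 6.4e-05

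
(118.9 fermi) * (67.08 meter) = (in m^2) 7.976e-12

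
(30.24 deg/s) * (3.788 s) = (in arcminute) 6873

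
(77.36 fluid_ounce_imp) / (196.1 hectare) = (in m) 1.121e-09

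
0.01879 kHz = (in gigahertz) 1.879e-08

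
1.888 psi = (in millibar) 130.2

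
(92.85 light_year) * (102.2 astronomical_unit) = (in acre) 3.319e+27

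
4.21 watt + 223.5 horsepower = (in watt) 1.667e+05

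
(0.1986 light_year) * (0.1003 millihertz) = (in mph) 4.216e+11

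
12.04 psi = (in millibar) 830.1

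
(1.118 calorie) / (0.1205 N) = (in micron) 3.882e+07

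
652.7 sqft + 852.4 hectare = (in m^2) 8.524e+06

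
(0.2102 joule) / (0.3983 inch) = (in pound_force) 4.671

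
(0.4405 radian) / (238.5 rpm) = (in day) 2.041e-07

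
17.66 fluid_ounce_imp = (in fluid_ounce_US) 16.97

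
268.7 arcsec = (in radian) 0.001303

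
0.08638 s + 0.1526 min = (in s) 9.242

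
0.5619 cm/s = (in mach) 1.65e-05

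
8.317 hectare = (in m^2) 8.317e+04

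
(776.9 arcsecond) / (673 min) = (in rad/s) 9.328e-08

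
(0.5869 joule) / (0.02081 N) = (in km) 0.0282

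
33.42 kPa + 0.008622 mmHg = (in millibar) 334.2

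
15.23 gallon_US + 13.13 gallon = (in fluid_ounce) 3630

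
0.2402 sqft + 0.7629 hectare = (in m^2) 7629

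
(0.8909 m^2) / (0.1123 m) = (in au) 5.303e-11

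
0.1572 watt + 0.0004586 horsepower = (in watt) 0.4992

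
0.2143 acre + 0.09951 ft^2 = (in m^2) 867.3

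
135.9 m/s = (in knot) 264.2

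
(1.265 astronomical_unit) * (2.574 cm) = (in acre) 1.204e+06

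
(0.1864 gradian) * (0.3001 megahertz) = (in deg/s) 5.034e+04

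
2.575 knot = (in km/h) 4.769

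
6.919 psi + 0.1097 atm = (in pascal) 5.882e+04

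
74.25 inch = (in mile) 0.001172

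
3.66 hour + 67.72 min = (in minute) 287.3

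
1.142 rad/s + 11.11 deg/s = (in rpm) 12.76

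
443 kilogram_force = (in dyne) 4.344e+08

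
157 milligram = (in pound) 0.0003461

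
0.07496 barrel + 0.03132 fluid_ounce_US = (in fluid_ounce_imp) 419.5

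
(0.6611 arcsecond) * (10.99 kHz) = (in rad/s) 0.03522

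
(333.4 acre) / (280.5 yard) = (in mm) 5.26e+06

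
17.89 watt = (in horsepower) 0.02399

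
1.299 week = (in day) 9.093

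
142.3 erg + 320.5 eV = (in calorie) 3.401e-06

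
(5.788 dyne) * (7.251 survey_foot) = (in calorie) 3.057e-05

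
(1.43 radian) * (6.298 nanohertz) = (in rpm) 8.6e-08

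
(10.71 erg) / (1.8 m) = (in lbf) 1.338e-07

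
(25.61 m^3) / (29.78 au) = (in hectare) 5.749e-16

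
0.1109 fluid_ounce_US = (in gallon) 0.0008664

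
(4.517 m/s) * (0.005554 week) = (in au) 1.014e-07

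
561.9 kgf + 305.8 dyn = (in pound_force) 1239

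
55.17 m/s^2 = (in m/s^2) 55.17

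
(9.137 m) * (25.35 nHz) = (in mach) 6.802e-10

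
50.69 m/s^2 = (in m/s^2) 50.69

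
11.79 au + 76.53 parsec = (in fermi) 2.361e+33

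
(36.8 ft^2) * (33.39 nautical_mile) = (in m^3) 2.114e+05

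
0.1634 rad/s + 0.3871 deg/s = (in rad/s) 0.1702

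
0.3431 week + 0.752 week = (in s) 6.623e+05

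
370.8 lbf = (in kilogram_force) 168.2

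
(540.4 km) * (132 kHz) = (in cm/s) 7.133e+12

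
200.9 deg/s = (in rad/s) 3.506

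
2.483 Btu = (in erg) 2.62e+10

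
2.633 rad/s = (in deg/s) 150.9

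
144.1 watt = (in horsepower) 0.1932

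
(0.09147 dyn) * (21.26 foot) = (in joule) 5.927e-06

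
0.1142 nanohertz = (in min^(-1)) 6.852e-09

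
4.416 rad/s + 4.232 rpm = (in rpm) 46.4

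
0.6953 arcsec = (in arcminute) 0.01159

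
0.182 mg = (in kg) 1.82e-07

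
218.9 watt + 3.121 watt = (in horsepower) 0.2977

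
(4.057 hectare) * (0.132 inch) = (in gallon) 3.593e+04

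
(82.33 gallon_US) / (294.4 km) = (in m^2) 1.059e-06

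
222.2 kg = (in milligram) 2.222e+08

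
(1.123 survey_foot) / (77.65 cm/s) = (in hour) 0.0001224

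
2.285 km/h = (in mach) 0.001864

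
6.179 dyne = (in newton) 6.179e-05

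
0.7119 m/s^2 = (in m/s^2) 0.7119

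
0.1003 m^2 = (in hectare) 1.003e-05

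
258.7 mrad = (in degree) 14.82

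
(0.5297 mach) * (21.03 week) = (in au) 0.01533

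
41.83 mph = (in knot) 36.35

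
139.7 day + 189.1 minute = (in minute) 2.014e+05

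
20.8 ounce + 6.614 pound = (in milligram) 3.59e+06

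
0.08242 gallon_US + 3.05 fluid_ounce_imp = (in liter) 0.3987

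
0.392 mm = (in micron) 392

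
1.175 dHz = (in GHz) 1.175e-10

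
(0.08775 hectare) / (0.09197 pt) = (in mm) 2.705e+10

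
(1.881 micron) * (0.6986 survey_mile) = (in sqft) 0.02276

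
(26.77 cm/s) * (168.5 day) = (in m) 3.897e+06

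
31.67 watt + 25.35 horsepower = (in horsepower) 25.39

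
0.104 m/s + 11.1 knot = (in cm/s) 581.4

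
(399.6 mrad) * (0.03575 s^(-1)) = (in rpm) 0.1364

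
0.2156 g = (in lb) 0.0004753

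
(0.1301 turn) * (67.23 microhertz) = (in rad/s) 5.496e-05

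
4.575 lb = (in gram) 2075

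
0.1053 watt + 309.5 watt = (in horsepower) 0.4152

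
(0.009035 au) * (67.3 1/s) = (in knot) 1.768e+11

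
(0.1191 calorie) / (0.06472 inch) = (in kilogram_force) 30.91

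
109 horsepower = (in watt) 8.128e+04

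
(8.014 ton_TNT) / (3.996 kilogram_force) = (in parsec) 2.773e-08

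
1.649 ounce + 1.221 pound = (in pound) 1.324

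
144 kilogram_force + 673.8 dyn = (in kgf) 144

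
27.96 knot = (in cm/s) 1438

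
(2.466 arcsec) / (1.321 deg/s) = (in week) 8.574e-10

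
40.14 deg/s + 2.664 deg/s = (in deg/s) 42.8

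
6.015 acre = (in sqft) 2.62e+05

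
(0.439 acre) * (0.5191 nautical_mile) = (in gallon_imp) 3.757e+08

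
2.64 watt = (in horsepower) 0.00354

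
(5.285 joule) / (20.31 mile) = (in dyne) 16.17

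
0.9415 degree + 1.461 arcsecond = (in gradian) 1.047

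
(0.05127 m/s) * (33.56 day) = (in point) 4.214e+08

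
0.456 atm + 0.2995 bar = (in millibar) 761.5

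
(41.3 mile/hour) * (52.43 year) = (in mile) 1.897e+07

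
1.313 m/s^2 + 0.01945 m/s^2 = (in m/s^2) 1.332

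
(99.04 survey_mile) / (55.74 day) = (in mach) 9.72e-05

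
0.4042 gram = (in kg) 0.0004042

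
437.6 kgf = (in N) 4291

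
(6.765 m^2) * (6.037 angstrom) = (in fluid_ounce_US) 0.0001381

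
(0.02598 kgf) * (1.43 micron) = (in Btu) 3.453e-10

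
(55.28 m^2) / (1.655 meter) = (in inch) 1315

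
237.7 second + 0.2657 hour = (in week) 0.001975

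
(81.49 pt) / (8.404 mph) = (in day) 8.856e-08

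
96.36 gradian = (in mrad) 1514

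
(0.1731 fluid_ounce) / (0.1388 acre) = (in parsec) 2.954e-25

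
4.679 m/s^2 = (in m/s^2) 4.679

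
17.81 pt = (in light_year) 6.641e-19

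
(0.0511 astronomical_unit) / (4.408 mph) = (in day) 4.49e+04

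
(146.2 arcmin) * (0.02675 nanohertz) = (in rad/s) 1.138e-12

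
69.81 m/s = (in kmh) 251.3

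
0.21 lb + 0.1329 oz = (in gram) 99.02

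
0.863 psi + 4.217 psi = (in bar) 0.3503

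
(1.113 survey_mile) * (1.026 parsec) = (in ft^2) 6.104e+20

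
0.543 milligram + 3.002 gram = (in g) 3.003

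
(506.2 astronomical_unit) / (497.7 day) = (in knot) 3.423e+06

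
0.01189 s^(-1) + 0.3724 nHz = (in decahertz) 0.001189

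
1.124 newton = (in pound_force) 0.2527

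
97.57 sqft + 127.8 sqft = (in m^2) 20.94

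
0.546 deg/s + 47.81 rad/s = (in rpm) 456.6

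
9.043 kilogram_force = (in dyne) 8.868e+06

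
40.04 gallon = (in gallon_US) 40.04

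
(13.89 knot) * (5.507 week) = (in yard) 2.603e+07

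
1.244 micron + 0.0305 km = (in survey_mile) 0.01895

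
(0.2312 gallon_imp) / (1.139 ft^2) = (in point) 28.16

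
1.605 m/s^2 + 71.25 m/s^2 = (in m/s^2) 72.86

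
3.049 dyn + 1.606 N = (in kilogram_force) 0.1638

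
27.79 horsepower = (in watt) 2.072e+04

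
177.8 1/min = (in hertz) 2.963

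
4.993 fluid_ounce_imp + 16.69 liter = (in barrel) 0.1059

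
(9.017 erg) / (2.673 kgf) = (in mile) 2.137e-11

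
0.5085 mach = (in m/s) 173.1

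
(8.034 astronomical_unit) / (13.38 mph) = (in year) 6372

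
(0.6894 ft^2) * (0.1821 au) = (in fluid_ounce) 5.9e+13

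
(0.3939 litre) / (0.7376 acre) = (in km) 1.32e-10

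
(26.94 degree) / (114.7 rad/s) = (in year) 1.3e-10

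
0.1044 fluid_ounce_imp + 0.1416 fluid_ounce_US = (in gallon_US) 0.00189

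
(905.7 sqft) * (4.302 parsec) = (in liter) 1.117e+22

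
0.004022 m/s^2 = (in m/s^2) 0.004022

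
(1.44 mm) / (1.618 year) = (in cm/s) 2.822e-09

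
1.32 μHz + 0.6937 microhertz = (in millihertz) 0.002014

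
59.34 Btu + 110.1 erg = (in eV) 3.908e+23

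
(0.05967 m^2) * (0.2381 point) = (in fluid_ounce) 0.1695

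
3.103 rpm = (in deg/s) 18.62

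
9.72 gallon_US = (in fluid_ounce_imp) 1295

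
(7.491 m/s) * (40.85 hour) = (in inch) 4.337e+07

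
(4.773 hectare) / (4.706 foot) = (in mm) 3.328e+07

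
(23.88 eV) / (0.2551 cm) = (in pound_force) 3.372e-16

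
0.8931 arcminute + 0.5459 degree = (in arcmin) 33.65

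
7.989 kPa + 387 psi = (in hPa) 2.676e+04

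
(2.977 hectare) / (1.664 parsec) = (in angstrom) 0.005798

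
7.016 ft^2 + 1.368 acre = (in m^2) 5537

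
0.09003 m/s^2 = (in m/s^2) 0.09003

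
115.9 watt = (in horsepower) 0.1554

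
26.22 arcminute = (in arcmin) 26.22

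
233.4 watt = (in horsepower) 0.313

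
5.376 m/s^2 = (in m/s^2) 5.376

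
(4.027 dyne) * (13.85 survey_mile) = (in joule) 0.8976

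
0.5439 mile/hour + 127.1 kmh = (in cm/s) 3555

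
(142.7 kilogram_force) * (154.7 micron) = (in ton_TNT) 5.174e-11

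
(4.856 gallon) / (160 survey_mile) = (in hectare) 7.139e-12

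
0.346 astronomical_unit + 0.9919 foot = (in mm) 5.176e+13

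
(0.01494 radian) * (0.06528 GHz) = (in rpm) 9.313e+06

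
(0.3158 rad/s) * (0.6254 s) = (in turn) 0.03143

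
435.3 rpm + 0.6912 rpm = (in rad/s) 45.66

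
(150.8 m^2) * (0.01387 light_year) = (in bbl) 1.245e+17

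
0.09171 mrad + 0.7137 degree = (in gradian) 0.7988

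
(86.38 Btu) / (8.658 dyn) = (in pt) 2.984e+12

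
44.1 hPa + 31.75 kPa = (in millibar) 361.6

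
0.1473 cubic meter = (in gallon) 38.91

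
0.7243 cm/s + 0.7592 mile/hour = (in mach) 0.001018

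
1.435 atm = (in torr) 1091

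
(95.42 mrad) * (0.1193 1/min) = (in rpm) 0.001812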